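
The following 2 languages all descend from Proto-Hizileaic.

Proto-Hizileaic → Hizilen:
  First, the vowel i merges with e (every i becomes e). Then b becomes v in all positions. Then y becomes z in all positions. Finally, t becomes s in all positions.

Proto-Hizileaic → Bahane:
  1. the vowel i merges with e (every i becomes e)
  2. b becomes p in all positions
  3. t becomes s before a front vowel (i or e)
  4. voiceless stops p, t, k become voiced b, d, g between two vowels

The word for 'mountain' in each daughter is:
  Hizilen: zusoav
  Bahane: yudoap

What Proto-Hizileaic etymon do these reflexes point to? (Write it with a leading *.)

*yutoab

Position 1: Hizilen has z, Bahane has y. Bahane preserves y here (none of its changes turn any other segment into y), so the proto-segment is *y.
Position 6: Hizilen has v, Bahane has p. Taking the neighbouring segments as reconstructed: Hizilen v could go back to *b or *v; Bahane p could go back to *p or *b — the one source consistent with every daughter is *b.
Continuing position by position gives *yutoab; check it forward:
Hizilen: *yutoab > yutoav > zutoav > zusoav  (by unconditioned shift, unconditioned shift, unconditioned shift)
Bahane: *yutoab > yutoap > yudoap  (by unconditioned shift, intervocalic voicing)
Only *yutoab yields all of Hizilen zusoav, Bahane yudoap.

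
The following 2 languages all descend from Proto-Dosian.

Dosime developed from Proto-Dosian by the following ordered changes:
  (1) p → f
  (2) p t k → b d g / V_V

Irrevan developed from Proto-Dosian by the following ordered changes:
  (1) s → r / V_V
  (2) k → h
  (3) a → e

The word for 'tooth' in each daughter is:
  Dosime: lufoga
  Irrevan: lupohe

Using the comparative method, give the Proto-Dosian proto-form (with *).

Position 3: Dosime has f, Irrevan has p. Irrevan preserves p here (none of its changes turn any other segment into p), so the proto-segment is *p.
Position 5: Dosime has g, Irrevan has h. Taking the neighbouring segments as reconstructed: Dosime g could go back to *k or *g; Irrevan h could go back to *k or *h — the one source consistent with every daughter is *k.
Verify the candidate proto-form against each daughter:
Dosime: start from *lupoka.
  rule 1 (unconditioned shift): lupoka → lufoka
  rule 2 (intervocalic voicing): lufoka → lufoga
  ⇒ Dosime lufoga
Irrevan: *lupoka
  lupoka (rule 1 does not apply)
  lupoka → lupoha   [unconditioned shift]
  lupoha → lupohe   [vowel merger]
  giving Irrevan lupohe.
*lupoka is the unique common source.

*lupoka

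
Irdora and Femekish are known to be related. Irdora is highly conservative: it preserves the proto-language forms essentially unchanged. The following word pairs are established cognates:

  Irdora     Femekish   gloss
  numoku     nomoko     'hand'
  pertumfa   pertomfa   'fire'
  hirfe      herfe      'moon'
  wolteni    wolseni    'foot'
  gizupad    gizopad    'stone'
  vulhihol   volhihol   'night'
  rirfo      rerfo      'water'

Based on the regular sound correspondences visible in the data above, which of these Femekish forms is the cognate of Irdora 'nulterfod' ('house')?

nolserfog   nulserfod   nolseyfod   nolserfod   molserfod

vulhihol ~ volhihol — Irdora u corresponds to Femekish o after a consonant, before a consonant other than r, m, n, p, b, f, v.
wolteni ~ wolseni — Irdora t corresponds to Femekish s after a consonant, before a front vowel.
Applying these to Irdora 'nulterfod':
  nulterfod → nolterfod   (u→o after a consonant, before a consonant other than r, m, n, p, b, f, v)
  nolterfod → nolserfod   (t→s after a consonant, before a front vowel)
So the Femekish cognate is 'nolserfod'.

nolserfod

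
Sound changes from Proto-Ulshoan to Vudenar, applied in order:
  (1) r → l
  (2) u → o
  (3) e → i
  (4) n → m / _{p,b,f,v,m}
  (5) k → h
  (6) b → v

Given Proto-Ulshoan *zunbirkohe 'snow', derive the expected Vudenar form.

zomvilhohi

Vudenar: *zunbirkohe
  zunbirkohe → zunbilkohe   [unconditioned shift]
  zunbilkohe → zonbilkohe   [vowel merger]
  zonbilkohe → zonbilkohi   [vowel merger]
  zonbilkohi → zombilkohi   [nasal place assimilation]
  zombilkohi → zombilhohi   [unconditioned shift]
  zombilhohi → zomvilhohi   [unconditioned shift]
  giving Vudenar zomvilhohi.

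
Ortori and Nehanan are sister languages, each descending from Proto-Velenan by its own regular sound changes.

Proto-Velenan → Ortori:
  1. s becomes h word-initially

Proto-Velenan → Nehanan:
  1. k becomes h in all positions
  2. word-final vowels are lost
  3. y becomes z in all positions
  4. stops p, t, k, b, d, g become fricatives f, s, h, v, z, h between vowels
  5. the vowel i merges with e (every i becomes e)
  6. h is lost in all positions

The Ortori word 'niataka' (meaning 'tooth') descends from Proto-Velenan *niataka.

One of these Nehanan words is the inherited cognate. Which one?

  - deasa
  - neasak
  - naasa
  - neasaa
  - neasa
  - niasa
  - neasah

Nehanan: *niataka
  niataka → niataha   [unconditioned shift]
  niataha → niatah   [apocope]
  niatah (rule 3 does not apply)
  niatah → niasah   [intervocalic lenition]
  niasah → neasah   [vowel merger]
  neasah → neasa   [h-loss]
  giving Nehanan neasa.
Only 'neasa' matches the regular Nehanan development of *niataka.

neasa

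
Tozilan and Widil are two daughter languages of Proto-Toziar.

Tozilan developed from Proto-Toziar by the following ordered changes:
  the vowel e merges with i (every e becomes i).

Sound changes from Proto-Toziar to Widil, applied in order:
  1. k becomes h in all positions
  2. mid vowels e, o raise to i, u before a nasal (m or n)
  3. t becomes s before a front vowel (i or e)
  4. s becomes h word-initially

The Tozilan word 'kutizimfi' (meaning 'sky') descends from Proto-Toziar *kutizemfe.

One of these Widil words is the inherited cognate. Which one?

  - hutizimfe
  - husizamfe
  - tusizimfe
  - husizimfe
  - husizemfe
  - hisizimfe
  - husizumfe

Widil: *kutizemfe > hutizemfe > hutizimfe > husizimfe  (by unconditioned shift, pre-nasal raising, palatalisation)
Among the options, 'husizimfe' alone shows every Widil change applied in order.

husizimfe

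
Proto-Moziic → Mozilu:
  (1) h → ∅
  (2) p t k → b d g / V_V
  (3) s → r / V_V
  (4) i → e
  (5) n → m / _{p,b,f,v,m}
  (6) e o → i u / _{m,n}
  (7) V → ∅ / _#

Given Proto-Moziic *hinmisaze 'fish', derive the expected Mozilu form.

Mozilu: start from *hinmisaze.
  rule 1 (h-loss): hinmisaze → inmisaze
  rule 2: no change — inmisaze
  rule 3 (rhotacism): inmisaze → inmiraze
  rule 4 (vowel merger): inmiraze → enmeraze
  rule 5 (nasal place assimilation): enmeraze → emmeraze
  rule 6 (pre-nasal raising): emmeraze → immeraze
  rule 7 (apocope): immeraze → immeraz
  ⇒ Mozilu immeraz

immeraz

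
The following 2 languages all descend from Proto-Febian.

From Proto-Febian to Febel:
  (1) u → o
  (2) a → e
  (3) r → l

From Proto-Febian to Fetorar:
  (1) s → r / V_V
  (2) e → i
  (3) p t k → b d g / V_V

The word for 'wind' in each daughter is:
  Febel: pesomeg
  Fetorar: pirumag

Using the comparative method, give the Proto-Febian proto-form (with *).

Position 4: Febel has o, Fetorar has u. Fetorar preserves u here (none of its changes turn any other segment into u), so the proto-segment is *u.
Position 6: Febel has e, Fetorar has a. Fetorar preserves a here (none of its changes turn any other segment into a), so the proto-segment is *a.
Position 2: Febel has e, Fetorar has i. Taking the neighbouring segments as reconstructed: Febel e could go back to *a or *e; Fetorar i could go back to *e or *i — the one source consistent with every daughter is *e.
This points to *pesumag. Verify forward in each daughter:
Febel: start from *pesumag.
  rule 1 (vowel merger): pesumag → pesomag
  rule 2 (vowel merger): pesomag → pesomeg
  rule 3: no change — pesomeg
  ⇒ Febel pesomeg
Fetorar: *pesumag
  pesumag → perumag   [rhotacism]
  perumag → pirumag   [vowel merger]
  pirumag (rule 3 does not apply)
  giving Fetorar pirumag.
No other proto-form is consistent with every reflex, so the reconstruction is *pesumag.

*pesumag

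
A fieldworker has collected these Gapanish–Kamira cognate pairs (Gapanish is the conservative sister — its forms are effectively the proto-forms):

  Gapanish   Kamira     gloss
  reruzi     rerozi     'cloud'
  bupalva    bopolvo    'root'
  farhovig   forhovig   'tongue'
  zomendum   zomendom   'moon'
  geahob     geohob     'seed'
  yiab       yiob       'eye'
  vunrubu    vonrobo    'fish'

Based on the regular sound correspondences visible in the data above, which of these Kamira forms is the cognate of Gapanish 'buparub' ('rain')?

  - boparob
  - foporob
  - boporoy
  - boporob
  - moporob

boporob

bupalva ~ bopolvo — Gapanish u corresponds to Kamira o after a consonant, before a labial obstruent.
farhovig ~ forhovig — Gapanish a corresponds to Kamira o after a consonant, before r.
vunrubu ~ vonrobo — Gapanish u corresponds to Kamira o after a consonant, before a labial obstruent.
Applying these to Gapanish 'buparub':
  buparub → boparub   (u→o after a consonant, before a labial obstruent)
  boparub → boporub   (a→o after a consonant, before r)
  boporub → boporob   (u→o after a consonant, before a labial obstruent)
So the Kamira cognate is 'boporob'.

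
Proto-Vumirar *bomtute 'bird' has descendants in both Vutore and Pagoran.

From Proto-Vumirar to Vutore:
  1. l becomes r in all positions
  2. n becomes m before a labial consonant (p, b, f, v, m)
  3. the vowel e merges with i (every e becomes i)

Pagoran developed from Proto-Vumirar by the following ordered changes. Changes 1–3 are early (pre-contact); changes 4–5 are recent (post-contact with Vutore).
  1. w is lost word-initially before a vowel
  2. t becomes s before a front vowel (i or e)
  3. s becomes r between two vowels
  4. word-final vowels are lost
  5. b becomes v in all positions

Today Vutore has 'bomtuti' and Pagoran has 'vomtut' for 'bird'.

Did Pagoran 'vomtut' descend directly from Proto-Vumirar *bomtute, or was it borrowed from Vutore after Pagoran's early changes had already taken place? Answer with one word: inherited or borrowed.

borrowed

If inherited, *bomtute would pass through all of Pagoran's changes:
Pagoran: *bomtute
  bomtute (rule 1 does not apply)
  bomtute → bomtuse   [palatalisation]
  bomtuse → bomture   [rhotacism]
  bomture → bomtur   [apocope]
  bomtur → vomtur   [unconditioned shift]
  giving Pagoran vomtur.
If borrowed from Vutore 'bomtuti' after the early changes, it would undergo only the recent ones:
  rule 4 (apocope): bomtuti → bomtut
  rule 5 (unconditioned shift): bomtut → vomtut
  ⇒ as a loan: vomtut
Pagoran 'vomtut' matches the loan outcome 'vomtut', not the inherited 'vomtur' — it skipped the early Pagoran changes, so it was borrowed from Vutore.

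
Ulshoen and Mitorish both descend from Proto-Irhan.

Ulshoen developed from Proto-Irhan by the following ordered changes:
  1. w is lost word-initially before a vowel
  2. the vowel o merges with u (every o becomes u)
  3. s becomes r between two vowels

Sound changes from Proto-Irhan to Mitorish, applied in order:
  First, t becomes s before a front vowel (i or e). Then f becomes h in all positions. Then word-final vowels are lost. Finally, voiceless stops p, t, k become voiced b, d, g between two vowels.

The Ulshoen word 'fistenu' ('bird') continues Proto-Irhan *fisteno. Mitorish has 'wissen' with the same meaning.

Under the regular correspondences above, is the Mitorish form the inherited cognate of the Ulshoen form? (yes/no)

Derive the expected Mitorish reflex of *fisteno:
Mitorish: *fisteno > fisseno > hisseno > hissen  (by palatalisation, unconditioned shift, apocope)
The regular Mitorish reflex would be 'hissen', but the attested form is 'wissen'. The correspondence is irregular, so they are not cognates (the Mitorish form has a different source).

no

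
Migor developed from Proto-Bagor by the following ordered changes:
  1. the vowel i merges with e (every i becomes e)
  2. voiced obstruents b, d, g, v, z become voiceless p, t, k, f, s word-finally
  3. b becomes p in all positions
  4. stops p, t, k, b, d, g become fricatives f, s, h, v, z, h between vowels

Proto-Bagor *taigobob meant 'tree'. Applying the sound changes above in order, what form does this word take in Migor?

Migor: *taigobob
  taigobob → taegobob   [vowel merger]
  taegobob → taegobop   [final devoicing]
  taegobop → taegopop   [unconditioned shift]
  taegopop → taehofop   [intervocalic lenition]
  giving Migor taehofop.

taehofop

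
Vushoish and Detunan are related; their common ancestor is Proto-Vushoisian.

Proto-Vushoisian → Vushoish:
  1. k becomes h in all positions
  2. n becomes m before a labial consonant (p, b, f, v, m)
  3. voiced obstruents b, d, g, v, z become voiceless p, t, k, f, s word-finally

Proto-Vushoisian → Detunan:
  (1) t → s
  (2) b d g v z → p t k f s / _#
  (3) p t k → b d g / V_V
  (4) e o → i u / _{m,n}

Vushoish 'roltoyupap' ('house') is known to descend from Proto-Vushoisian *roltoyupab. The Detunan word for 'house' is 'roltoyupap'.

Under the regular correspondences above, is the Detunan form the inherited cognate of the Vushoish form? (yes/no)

no

Derive the expected Detunan reflex of *roltoyupab:
Detunan: *roltoyupab > rolsoyupab > rolsoyupap > rolsoyubap  (by unconditioned shift, final devoicing, intervocalic voicing)
The regular Detunan reflex would be 'rolsoyubap', but the attested form is 'roltoyupap'. The correspondence is irregular, so they are not cognates (the Detunan form has a different source).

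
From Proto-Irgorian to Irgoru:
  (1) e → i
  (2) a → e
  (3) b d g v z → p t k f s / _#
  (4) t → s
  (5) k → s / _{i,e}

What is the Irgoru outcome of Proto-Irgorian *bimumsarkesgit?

bimumsersisgis

Irgoru: start from *bimumsarkesgit.
  rule 1 (vowel merger): bimumsarkesgit → bimumsarkisgit
  rule 2 (vowel merger): bimumsarkisgit → bimumserkisgit
  rule 3: no change — bimumserkisgit
  rule 4 (unconditioned shift): bimumserkisgit → bimumserkisgis
  rule 5 (palatalisation): bimumserkisgis → bimumsersisgis
  ⇒ Irgoru bimumsersisgis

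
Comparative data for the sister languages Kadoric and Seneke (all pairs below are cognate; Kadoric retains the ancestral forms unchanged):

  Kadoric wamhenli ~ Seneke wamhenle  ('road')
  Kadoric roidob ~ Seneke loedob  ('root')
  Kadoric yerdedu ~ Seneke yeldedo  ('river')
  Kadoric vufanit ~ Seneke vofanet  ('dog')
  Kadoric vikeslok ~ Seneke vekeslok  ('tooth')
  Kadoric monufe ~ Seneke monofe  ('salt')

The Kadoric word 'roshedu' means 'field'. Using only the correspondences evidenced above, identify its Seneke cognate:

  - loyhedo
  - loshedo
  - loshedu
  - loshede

roidob ~ loedob — Kadoric r corresponds to Seneke l word-initially before a back vowel.
yerdedu ~ yeldedo — Kadoric u corresponds to Seneke o word-finally.
Applying these to Kadoric 'roshedu':
  roshedu → loshedu   (r→l word-initially before a back vowel)
  loshedu → loshedo   (u→o word-finally)
So the Seneke cognate is 'loshedo'.

loshedo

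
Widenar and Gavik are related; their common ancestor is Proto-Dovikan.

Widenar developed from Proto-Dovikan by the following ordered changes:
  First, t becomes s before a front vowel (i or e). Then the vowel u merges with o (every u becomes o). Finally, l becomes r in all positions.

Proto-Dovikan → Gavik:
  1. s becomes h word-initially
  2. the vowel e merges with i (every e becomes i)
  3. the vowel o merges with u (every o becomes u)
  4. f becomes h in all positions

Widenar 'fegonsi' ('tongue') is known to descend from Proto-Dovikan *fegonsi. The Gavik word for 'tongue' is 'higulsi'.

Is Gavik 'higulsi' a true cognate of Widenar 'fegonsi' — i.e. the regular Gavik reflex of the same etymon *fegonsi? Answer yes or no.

no

Derive the expected Gavik reflex of *fegonsi:
Gavik: *fegonsi
  fegonsi (rule 1 does not apply)
  fegonsi → figonsi   [vowel merger]
  figonsi → figunsi   [vowel merger]
  figunsi → higunsi   [unconditioned shift]
  giving Gavik higunsi.
The regular Gavik reflex would be 'higunsi', but the attested form is 'higulsi'. The correspondence is irregular, so they are not cognates (the Gavik form has a different source).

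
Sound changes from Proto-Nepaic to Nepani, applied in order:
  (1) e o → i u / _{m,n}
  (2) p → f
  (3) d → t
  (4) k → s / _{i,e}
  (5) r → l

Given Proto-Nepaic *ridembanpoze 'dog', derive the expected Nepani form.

Nepani: *ridembanpoze > ridimbanpoze > ridimbanfoze > ritimbanfoze > litimbanfoze  (by pre-nasal raising, unconditioned shift, unconditioned shift, unconditioned shift)

litimbanfoze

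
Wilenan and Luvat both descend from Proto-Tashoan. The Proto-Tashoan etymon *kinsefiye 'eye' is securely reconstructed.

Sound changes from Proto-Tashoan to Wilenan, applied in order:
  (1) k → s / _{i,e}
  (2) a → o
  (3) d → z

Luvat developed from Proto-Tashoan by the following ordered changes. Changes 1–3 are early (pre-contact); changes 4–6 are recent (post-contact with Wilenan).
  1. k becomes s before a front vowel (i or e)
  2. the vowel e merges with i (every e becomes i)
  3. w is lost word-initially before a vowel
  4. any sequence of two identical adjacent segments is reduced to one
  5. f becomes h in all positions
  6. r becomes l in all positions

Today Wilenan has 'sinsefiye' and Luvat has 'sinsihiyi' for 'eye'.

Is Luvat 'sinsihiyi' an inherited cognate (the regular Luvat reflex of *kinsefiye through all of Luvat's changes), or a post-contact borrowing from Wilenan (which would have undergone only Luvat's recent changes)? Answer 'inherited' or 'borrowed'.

If inherited, *kinsefiye would pass through all of Luvat's changes:
Luvat: *kinsefiye > sinsefiye > sinsifiyi > sinsihiyi  (by palatalisation, vowel merger, unconditioned shift)
If borrowed from Wilenan 'sinsefiye' after the early changes, it would undergo only the recent ones:
  rule 4 (degemination): no change (sinsefiye)
  rule 5 (unconditioned shift): sinsefiye → sinsehiye
  rule 6 (unconditioned shift): no change (sinsehiye)
  ⇒ as a loan: sinsehiye
Luvat 'sinsihiyi' matches the inherited outcome exactly, so it is an inherited cognate, not a loan.

inherited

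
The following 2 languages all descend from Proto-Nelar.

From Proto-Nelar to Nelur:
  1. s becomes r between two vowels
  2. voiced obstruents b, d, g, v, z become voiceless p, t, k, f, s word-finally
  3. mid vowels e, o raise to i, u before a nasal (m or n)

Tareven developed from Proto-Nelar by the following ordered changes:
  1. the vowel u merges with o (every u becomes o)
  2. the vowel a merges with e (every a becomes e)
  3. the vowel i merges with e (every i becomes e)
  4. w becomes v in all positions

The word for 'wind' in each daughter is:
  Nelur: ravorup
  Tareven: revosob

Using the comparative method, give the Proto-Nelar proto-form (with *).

Position 7: Nelur has p, Tareven has b. Tareven preserves b here (none of its changes turn any other segment into b), so the proto-segment is *b.
Position 5: Nelur has r, Tareven has s. Tareven preserves s here (none of its changes turn any other segment into s), so the proto-segment is *s.
This points to *ravosub. Verify forward in each daughter:
Nelur: start from *ravosub.
  rule 1 (rhotacism): ravosub → ravorub
  rule 2 (final devoicing): ravorub → ravorup
  rule 3: no change — ravorup
  ⇒ Nelur ravorup
Tareven: start from *ravosub.
  rule 1 (vowel merger): ravosub → ravosob
  rule 2 (vowel merger): ravosob → revosob
  rule 3: no change — revosob
  rule 4: no change — revosob
  ⇒ Tareven revosob
Only *ravosub yields all of Nelur ravorup, Tareven revosob.

*ravosub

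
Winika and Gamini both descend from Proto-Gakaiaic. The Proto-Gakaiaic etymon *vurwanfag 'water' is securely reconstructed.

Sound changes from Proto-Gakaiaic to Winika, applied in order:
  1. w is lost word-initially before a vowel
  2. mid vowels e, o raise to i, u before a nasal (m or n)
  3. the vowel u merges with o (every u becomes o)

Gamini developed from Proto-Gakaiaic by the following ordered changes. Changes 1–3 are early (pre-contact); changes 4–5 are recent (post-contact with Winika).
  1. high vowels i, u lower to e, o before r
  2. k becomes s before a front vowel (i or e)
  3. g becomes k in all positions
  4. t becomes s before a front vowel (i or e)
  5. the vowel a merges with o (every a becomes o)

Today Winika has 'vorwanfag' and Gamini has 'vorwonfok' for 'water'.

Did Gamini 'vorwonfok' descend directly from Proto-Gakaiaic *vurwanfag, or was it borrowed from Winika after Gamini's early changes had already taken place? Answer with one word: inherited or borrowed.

If inherited, *vurwanfag would pass through all of Gamini's changes:
Gamini: *vurwanfag > vorwanfag > vorwanfak > vorwonfok  (by pre-rhotic lowering, unconditioned shift, vowel merger)
If borrowed from Winika 'vorwanfag' after the early changes, it would undergo only the recent ones:
  rule 4 (palatalisation): no change (vorwanfag)
  rule 5 (vowel merger): vorwanfag → vorwonfog
  ⇒ as a loan: vorwonfog
Gamini 'vorwonfok' matches the inherited outcome exactly, so it is an inherited cognate, not a loan.

inherited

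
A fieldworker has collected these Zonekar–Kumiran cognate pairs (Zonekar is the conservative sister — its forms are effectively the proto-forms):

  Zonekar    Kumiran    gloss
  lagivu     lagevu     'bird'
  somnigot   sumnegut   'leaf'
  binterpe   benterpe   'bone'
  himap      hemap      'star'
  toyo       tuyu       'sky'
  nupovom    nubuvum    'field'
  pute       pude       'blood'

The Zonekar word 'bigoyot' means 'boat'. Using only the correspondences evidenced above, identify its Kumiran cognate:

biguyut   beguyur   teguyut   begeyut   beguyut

beguyut

somnigot ~ sumnegut — Zonekar i corresponds to Kumiran e after a consonant, before a consonant other than r, m, n, p, b, f, v.
somnigot ~ sumnegut, toyo ~ tuyu — Zonekar o corresponds to Kumiran u after a consonant, before a consonant other than r, m, n, p, b, f, v.
Applying these to Zonekar 'bigoyot':
  bigoyot → begoyot   (i→e after a consonant, before a consonant other than r, m, n, p, b, f, v)
  begoyot → beguyot   (o→u after a consonant, before a consonant other than r, m, n, p, b, f, v)
  beguyot → beguyut   (o→u after a consonant, before a consonant other than r, m, n, p, b, f, v)
So the Kumiran cognate is 'beguyut'.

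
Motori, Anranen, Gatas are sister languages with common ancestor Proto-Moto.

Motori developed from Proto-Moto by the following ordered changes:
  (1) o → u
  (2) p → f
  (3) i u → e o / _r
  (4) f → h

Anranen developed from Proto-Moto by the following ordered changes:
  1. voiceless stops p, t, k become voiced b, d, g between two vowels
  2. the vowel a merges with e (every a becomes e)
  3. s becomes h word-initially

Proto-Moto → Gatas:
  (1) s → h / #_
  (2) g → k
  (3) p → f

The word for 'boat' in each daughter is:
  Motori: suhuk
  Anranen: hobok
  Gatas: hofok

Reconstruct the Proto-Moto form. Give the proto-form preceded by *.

Position 4: Motori has u, Anranen has o, Gatas has o. Anranen preserves o here (none of its changes turn any other segment into o), so the proto-segment is *o.
Position 2: Motori has u, Anranen has o, Gatas has o. Anranen preserves o here (none of its changes turn any other segment into o), so the proto-segment is *o.
Verify the candidate proto-form against each daughter:
Motori: *sopok
  sopok → supuk   [vowel merger]
  supuk → sufuk   [unconditioned shift]
  sufuk (rule 3 does not apply)
  sufuk → suhuk   [unconditioned shift]
  giving Motori suhuk.
Anranen: start from *sopok.
  rule 1 (intervocalic voicing): sopok → sobok
  rule 2: no change — sobok
  rule 3 (debuccalisation): sobok → hobok
  ⇒ Anranen hobok
Gatas: *sopok
  sopok → hopok   [debuccalisation]
  hopok (rule 2 does not apply)
  hopok → hofok   [unconditioned shift]
  giving Gatas hofok.
*sopok is the unique common source.

*sopok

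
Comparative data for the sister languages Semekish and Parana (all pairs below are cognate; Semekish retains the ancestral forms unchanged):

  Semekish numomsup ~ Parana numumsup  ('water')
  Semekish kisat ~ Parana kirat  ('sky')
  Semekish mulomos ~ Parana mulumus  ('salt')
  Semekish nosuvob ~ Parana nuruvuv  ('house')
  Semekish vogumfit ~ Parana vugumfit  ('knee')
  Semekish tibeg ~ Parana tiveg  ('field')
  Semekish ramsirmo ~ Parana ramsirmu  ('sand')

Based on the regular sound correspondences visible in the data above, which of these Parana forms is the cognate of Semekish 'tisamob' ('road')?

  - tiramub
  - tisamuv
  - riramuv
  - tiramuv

tiramuv

kisat ~ kirat — Semekish s corresponds to Parana r between vowels (before a back vowel).
nosuvob ~ nuruvuv — Semekish o corresponds to Parana u after a consonant, before a labial obstruent.
nosuvob ~ nuruvuv — Semekish b corresponds to Parana v word-finally.
Applying these to Semekish 'tisamob':
  tisamob → tiramob   (s→r between vowels (before a back vowel))
  tiramob → tiramub   (o→u after a consonant, before a labial obstruent)
  tiramub → tiramuv   (b→v word-finally)
So the Parana cognate is 'tiramuv'.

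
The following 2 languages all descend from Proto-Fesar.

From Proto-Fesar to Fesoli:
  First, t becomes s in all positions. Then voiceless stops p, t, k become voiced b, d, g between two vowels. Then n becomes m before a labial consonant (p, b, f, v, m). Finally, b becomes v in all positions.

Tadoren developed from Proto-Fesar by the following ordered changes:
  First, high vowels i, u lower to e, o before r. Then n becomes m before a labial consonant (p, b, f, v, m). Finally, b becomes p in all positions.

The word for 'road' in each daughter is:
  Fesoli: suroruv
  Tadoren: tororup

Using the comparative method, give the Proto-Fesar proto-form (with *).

*turorub

Position 1: Fesoli has s, Tadoren has t. Tadoren preserves t here (none of its changes turn any other segment into t), so the proto-segment is *t.
Position 2: Fesoli has u, Tadoren has o. Fesoli preserves u here (none of its changes turn any other segment into u), so the proto-segment is *u.
Position 7: Fesoli has v, Tadoren has p. Taking the neighbouring segments as reconstructed: Fesoli v could go back to *b or *v; Tadoren p could go back to *p or *b — the one source consistent with every daughter is *b.
Verify the candidate proto-form against each daughter:
Fesoli: start from *turorub.
  rule 1 (unconditioned shift): turorub → surorub
  rule 2: no change — surorub
  rule 3: no change — surorub
  rule 4 (unconditioned shift): surorub → suroruv
  ⇒ Fesoli suroruv
Tadoren: start from *turorub.
  rule 1 (pre-rhotic lowering): turorub → tororub
  rule 2: no change — tororub
  rule 3 (unconditioned shift): tororub → tororup
  ⇒ Tadoren tororup
*turorub is the unique common source.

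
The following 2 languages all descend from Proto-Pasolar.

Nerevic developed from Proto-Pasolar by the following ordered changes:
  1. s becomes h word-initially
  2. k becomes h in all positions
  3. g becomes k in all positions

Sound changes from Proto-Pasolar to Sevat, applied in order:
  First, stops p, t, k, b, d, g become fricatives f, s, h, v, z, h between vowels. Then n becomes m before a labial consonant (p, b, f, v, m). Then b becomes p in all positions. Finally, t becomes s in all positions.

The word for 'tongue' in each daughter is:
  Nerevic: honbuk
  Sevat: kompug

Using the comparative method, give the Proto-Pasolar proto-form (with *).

*konbug

Position 1: Nerevic has h, Sevat has k. Sevat preserves k here (none of its changes turn any other segment into k), so the proto-segment is *k.
Position 6: Nerevic has k, Sevat has g. Sevat preserves g here (none of its changes turn any other segment into g), so the proto-segment is *g.
Position 4: Nerevic has b, Sevat has p. Nerevic preserves b here (none of its changes turn any other segment into b), so the proto-segment is *b.
Verify the candidate proto-form against each daughter:
Nerevic: start from *konbug.
  rule 1: no change — konbug
  rule 2 (unconditioned shift): konbug → honbug
  rule 3 (unconditioned shift): honbug → honbuk
  ⇒ Nerevic honbuk
Sevat: *konbug > kombug > kompug  (by nasal place assimilation, unconditioned shift)
*konbug is the unique common source.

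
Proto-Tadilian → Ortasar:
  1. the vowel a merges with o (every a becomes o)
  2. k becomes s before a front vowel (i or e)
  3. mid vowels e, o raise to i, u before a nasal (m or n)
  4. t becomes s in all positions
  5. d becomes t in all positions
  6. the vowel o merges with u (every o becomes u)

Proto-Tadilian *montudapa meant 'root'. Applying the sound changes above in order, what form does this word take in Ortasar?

Ortasar: *montudapa
  montudapa → montudopo   [vowel merger]
  montudopo (rule 2 does not apply)
  montudopo → muntudopo   [pre-nasal raising]
  muntudopo → munsudopo   [unconditioned shift]
  munsudopo → munsutopo   [unconditioned shift]
  munsutopo → munsutupu   [vowel merger]
  giving Ortasar munsutupu.

munsutupu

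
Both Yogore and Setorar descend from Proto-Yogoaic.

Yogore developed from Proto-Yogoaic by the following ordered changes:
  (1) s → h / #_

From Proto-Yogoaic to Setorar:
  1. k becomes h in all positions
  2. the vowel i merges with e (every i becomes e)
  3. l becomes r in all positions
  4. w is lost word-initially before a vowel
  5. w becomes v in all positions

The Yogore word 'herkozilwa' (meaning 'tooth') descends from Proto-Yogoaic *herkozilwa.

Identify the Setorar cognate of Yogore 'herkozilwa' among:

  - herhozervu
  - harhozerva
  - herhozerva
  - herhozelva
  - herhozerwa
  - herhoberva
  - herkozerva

Setorar: start from *herkozilwa.
  rule 1 (unconditioned shift): herkozilwa → herhozilwa
  rule 2 (vowel merger): herhozilwa → herhozelwa
  rule 3 (unconditioned shift): herhozelwa → herhozerwa
  rule 4: no change — herhozerwa
  rule 5 (unconditioned shift): herhozerwa → herhozerva
  ⇒ Setorar herhozerva
The other candidates each miss or misapply at least one Setorar change.

herhozerva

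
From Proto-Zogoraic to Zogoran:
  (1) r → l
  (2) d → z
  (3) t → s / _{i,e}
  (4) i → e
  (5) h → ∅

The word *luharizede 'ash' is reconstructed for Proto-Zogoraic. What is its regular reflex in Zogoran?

Zogoran: *luharizede > luhalizede > luhalizeze > luhalezeze > lualezeze  (by unconditioned shift, unconditioned shift, vowel merger, h-loss)

lualezeze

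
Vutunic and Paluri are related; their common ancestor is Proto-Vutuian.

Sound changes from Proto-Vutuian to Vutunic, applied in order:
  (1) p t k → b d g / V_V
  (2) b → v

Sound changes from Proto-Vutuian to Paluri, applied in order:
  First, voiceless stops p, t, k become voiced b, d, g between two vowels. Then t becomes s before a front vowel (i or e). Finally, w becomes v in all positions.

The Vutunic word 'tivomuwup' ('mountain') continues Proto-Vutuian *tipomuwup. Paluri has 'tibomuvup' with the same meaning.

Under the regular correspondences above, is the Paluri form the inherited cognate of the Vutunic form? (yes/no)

no

Derive the expected Paluri reflex of *tipomuwup:
Paluri: *tipomuwup
  tipomuwup → tibomuwup   [intervocalic voicing]
  tibomuwup → sibomuwup   [palatalisation]
  sibomuwup → sibomuvup   [unconditioned shift]
  giving Paluri sibomuvup.
The regular Paluri reflex would be 'sibomuvup', but the attested form is 'tibomuvup'. The correspondence is irregular, so they are not cognates (the Paluri form has a different source).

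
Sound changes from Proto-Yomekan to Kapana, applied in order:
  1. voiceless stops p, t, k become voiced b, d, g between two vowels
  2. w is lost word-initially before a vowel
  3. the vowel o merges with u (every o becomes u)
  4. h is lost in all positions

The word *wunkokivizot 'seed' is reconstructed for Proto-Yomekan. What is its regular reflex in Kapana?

unkugivizut

Kapana: *wunkokivizot
  wunkokivizot → wunkogivizot   [intervocalic voicing]
  wunkogivizot → unkogivizot   [glide loss]
  unkogivizot → unkugivizut   [vowel merger]
  unkugivizut (rule 4 does not apply)
  giving Kapana unkugivizut.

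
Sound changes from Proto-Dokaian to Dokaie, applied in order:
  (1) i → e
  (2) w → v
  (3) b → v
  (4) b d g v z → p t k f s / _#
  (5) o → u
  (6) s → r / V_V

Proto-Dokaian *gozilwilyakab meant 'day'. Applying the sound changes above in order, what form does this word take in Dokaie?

Dokaie: *gozilwilyakab
  gozilwilyakab → gozelwelyakab   [vowel merger]
  gozelwelyakab → gozelvelyakab   [unconditioned shift]
  gozelvelyakab → gozelvelyakav   [unconditioned shift]
  gozelvelyakav → gozelvelyakaf   [final devoicing]
  gozelvelyakaf → guzelvelyakaf   [vowel merger]
  guzelvelyakaf (rule 6 does not apply)
  giving Dokaie guzelvelyakaf.

guzelvelyakaf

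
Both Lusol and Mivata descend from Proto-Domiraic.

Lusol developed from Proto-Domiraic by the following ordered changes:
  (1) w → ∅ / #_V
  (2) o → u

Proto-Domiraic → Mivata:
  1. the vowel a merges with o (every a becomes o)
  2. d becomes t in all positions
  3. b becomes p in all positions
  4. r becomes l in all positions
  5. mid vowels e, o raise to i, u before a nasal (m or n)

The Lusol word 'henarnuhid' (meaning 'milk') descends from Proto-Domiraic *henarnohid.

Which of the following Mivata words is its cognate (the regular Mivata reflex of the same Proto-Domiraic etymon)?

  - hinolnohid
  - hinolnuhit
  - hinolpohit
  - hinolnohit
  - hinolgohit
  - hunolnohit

hinolnohit

Mivata: *henarnohid > henornohid > henornohit > henolnohit > hinolnohit  (by vowel merger, unconditioned shift, unconditioned shift, pre-nasal raising)
Only 'hinolnohit' matches the regular Mivata development of *henarnohid.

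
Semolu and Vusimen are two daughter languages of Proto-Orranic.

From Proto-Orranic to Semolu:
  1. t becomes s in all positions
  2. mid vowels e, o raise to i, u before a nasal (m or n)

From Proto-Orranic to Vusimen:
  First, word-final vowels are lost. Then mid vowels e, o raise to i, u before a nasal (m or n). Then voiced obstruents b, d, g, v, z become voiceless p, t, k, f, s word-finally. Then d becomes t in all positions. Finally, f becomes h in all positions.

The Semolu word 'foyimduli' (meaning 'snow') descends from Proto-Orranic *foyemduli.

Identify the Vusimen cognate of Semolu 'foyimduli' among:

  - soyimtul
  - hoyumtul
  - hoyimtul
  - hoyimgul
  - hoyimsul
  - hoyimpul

Vusimen: start from *foyemduli.
  rule 1 (apocope): foyemduli → foyemdul
  rule 2 (pre-nasal raising): foyemdul → foyimdul
  rule 3: no change — foyimdul
  rule 4 (unconditioned shift): foyimdul → foyimtul
  rule 5 (unconditioned shift): foyimtul → hoyimtul
  ⇒ Vusimen hoyimtul
Only 'hoyimtul' matches the regular Vusimen development of *foyemduli.

hoyimtul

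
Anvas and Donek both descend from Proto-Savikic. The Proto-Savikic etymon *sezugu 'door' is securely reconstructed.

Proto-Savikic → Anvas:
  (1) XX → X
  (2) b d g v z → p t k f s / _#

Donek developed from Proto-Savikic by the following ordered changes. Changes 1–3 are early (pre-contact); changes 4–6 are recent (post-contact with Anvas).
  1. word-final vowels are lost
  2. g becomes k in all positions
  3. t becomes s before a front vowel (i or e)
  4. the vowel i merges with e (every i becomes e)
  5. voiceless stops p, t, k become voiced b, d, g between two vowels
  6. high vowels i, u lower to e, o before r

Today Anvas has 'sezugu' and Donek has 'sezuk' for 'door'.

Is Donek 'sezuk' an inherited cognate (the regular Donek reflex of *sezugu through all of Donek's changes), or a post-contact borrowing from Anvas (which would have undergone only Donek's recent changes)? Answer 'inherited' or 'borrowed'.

If inherited, *sezugu would pass through all of Donek's changes:
Donek: *sezugu
  sezugu → sezug   [apocope]
  sezug → sezuk   [unconditioned shift]
  sezuk (rule 3 does not apply)
  sezuk (rule 4 does not apply)
  sezuk (rule 5 does not apply)
  sezuk (rule 6 does not apply)
  giving Donek sezuk.
If borrowed from Anvas 'sezugu' after the early changes, it would undergo only the recent ones:
  rule 4 (vowel merger): no change (sezugu)
  rule 5 (intervocalic voicing): no change (sezugu)
  rule 6 (pre-rhotic lowering): no change (sezugu)
  ⇒ as a loan: sezugu
Donek 'sezuk' matches the inherited outcome exactly, so it is an inherited cognate, not a loan.

inherited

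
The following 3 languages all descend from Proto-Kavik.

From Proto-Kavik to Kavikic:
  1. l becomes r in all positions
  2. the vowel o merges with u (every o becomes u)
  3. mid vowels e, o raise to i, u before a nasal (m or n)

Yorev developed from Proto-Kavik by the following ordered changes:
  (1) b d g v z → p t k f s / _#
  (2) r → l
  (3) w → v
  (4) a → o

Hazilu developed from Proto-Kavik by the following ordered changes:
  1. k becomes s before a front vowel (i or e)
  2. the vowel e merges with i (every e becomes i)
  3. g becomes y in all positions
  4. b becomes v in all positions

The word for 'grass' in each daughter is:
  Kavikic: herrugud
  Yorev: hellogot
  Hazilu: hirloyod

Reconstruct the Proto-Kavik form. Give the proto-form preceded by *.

*herlogod

Position 2: Kavikic has e, Yorev has e, Hazilu has i. Kavikic preserves e here (none of its changes turn any other segment into e), so the proto-segment is *e.
Position 3: Kavikic has r, Yorev has l, Hazilu has r. Hazilu preserves r here (none of its changes turn any other segment into r), so the proto-segment is *r.
Position 7: Kavikic has u, Yorev has o, Hazilu has o. Hazilu preserves o here (none of its changes turn any other segment into o), so the proto-segment is *o.
Continuing position by position gives *herlogod; check it forward:
Kavikic: *herlogod
  herlogod → herrogod   [unconditioned shift]
  herrogod → herrugud   [vowel merger]
  herrugud (rule 3 does not apply)
  giving Kavikic herrugud.
Yorev: start from *herlogod.
  rule 1 (final devoicing): herlogod → herlogot
  rule 2 (unconditioned shift): herlogot → hellogot
  rule 3: no change — hellogot
  rule 4: no change — hellogot
  ⇒ Yorev hellogot
Hazilu: *herlogod > hirlogod > hirloyod  (by vowel merger, unconditioned shift)
Only *herlogod yields all of Kavikic herrugud, Yorev hellogot, Hazilu hirloyod.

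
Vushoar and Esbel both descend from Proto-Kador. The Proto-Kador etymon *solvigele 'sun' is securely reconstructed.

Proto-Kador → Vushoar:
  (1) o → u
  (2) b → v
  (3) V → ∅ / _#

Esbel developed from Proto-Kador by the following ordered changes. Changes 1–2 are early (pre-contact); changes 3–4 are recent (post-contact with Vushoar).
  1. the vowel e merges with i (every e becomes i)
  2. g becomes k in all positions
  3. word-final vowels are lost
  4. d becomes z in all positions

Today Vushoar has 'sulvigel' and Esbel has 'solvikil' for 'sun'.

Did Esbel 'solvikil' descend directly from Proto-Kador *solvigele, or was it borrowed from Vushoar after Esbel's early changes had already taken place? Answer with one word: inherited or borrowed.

If inherited, *solvigele would pass through all of Esbel's changes:
Esbel: start from *solvigele.
  rule 1 (vowel merger): solvigele → solvigili
  rule 2 (unconditioned shift): solvigili → solvikili
  rule 3 (apocope): solvikili → solvikil
  rule 4: no change — solvikil
  ⇒ Esbel solvikil
If borrowed from Vushoar 'sulvigel' after the early changes, it would undergo only the recent ones:
  rule 3 (apocope): no change (sulvigel)
  rule 4 (unconditioned shift): no change (sulvigel)
  ⇒ as a loan: sulvigel
Esbel 'solvikil' matches the inherited outcome exactly, so it is an inherited cognate, not a loan.

inherited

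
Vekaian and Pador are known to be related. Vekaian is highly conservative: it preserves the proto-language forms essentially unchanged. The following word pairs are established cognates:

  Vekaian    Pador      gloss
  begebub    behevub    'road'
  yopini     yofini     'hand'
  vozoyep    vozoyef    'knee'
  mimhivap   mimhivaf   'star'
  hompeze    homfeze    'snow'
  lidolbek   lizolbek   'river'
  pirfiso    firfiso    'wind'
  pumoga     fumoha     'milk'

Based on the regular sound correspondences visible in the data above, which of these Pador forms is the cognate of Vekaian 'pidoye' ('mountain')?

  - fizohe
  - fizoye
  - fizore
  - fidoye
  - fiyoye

fizoye

pirfiso ~ firfiso — Vekaian p corresponds to Pador f word-initially before a front vowel.
lidolbek ~ lizolbek — Vekaian d corresponds to Pador z between vowels (before a back vowel).
Applying these to Vekaian 'pidoye':
  pidoye → fidoye   (p→f word-initially before a front vowel)
  fidoye → fizoye   (d→z between vowels (before a back vowel))
So the Pador cognate is 'fizoye'.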